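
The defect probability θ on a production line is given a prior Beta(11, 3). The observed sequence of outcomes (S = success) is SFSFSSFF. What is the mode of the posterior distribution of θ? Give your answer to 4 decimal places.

θ̂_MAP = 0.7000

Prior: Beta(11, 3).
Data: 4 successes in 8 trials (from the sequence). The binomial likelihood contributes θ^4(1−θ)^4, so the posterior is Beta(11+4, 3+4) = Beta(15, 7).
For Beta(a, b) with a, b > 1 the mode is (a−1)/(a+b−2) = 14/20 ≈ 0.7000.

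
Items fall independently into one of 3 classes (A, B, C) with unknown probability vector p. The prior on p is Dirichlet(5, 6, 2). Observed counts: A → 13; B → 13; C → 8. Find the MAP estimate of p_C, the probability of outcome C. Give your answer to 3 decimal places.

The posterior is Dirichlet(αᵢ + nᵢ) = Dirichlet(18, 19, 10).
For a Dirichlet(a₁,…,a_K) with all aᵢ > 1, the mode has j-th component (aⱼ − 1)/(Σaᵢ − K).
Here Σaᵢ = 47 and K = 3, so p_C = (10 − 1)/(47 − 3) = 9/44 ≈ 0.205.

MAP estimate of p_C = 0.205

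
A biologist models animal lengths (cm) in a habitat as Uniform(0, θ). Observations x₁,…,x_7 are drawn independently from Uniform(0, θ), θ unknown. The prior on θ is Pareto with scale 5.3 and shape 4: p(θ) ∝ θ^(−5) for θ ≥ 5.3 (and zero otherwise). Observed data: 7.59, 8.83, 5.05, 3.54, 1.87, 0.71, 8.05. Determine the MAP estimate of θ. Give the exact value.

The Uniform(0, θ) likelihood is θ^(−n) for θ ≥ max(xᵢ), zero otherwise. Here max(xᵢ) = 8.83.
Posterior ∝ θ^(−5) · θ^(−7) = θ^(−12) on θ ≥ max(5.3, 8.83) = 8.83.
This density is strictly decreasing in θ, so the posterior mode lies at the lower boundary of the support.

θ̂_MAP = 8.83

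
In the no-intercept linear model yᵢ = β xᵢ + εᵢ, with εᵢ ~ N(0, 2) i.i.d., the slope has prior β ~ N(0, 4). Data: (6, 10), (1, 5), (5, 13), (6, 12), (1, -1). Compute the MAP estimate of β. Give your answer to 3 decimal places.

β̂_MAP = 2.020

log p(β | y) = −Σ(yᵢ − βxᵢ)²/(2·2) − β²/(2·4) + const.
Setting the derivative to zero: Σxᵢ(yᵢ − βxᵢ)/2 − β/4 = 0, so β = Σxᵢyᵢ / (Σxᵢ² + σ²/τ²).
Σxᵢyᵢ = 6·10 + 1·5 + 5·13 + 6·12 + 1·(-1) = 201; Σxᵢ² = 99; σ²/τ² = 0.5.
β̂_MAP = 201 / (99 + 0.5) = 201/99.5 ≈ 2.020.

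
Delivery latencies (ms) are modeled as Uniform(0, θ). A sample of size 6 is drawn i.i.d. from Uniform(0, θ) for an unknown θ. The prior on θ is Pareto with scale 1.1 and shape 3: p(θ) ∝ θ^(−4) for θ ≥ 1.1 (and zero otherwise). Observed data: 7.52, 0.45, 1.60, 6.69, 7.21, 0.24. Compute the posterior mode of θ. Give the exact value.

The Uniform(0, θ) likelihood is θ^(−n) for θ ≥ max(xᵢ), zero otherwise. Here max(xᵢ) = 7.52.
Posterior ∝ θ^(−4) · θ^(−6) = θ^(−10) on θ ≥ max(1.1, 7.52) = 7.52.
This density is strictly decreasing in θ, so the posterior mode lies at the lower boundary of the support.

θ̂_MAP = 7.52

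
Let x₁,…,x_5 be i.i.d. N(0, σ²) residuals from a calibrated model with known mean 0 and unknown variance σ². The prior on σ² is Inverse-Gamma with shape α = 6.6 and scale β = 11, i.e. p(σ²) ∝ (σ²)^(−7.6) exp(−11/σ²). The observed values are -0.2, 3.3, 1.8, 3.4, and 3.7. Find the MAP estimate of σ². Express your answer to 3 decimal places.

σ̂²_MAP = 3.041

Sum of squared deviations about the known mean: SS = (-0.2−0)² + (3.3−0)² + (1.8−0)² + (3.4−0)² + (3.7−0)² = 39.42.
The Normal likelihood contributes (σ²)^(−n/2) exp(−SS/(2σ²)), so the posterior is Inverse-Gamma(α + n/2, β + SS/2) = Inverse-Gamma(9.1, 30.71).
The mode of Inverse-Gamma(a, b) is b/(a+1) = 30.71/10.1 ≈ 3.041.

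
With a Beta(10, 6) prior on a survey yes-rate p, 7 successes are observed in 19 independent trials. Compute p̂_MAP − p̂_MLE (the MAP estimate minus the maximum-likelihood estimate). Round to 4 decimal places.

Posterior is Beta(17, 18); MAP = (17−1)/(35−2) = 16/33 ≈ 0.48485.
MLE ignores the prior: p̂_MLE = k/n = 7/19 ≈ 0.36842.
Difference = 16/33 − 7/19 = 73/627 ≈ 0.1164.

MAP − MLE = 0.1164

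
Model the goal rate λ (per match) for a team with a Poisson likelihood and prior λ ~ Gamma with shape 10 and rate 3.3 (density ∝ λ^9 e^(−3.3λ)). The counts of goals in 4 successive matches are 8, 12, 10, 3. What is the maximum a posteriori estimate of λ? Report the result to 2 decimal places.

λ̂_MAP = 5.75

Σxᵢ = 8+12+10+3 = 33, with n = 4.
Posterior ∝ λ^9e^(−3.3λ) · λ^33e^(−4λ) = λ^42e^(−7.3λ), i.e. Gamma(shape=43, rate=7.3).
The mode of a Gamma(a, b) with a ≥ 1 (shape–rate) is (a−1)/b = 42/7.3 ≈ 5.75.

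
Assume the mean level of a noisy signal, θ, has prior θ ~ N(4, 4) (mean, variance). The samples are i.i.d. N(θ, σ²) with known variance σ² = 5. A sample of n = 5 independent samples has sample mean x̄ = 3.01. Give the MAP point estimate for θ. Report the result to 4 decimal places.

θ̂_MAP = 3.2080

n = 5, x̄ = 3.01.
For a Normal prior and Normal likelihood with known variance, the posterior is Normal; its mode equals its mean, the precision-weighted average.
Prior precision 1/σ₀² = 1/4 = 0.25; data precision n/σ² = 5/5 = 1.
θ̂ = (0.25·4 + 1·3.01) / (0.25 + 1) = 4.01/1.25 = 3.2080.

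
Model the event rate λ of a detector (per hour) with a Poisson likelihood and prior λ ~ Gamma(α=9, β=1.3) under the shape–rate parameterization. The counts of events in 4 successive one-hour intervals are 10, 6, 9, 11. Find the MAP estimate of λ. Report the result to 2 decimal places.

λ̂_MAP = 8.30

Σxᵢ = 10+6+9+11 = 36, with n = 4.
Posterior ∝ λ^8e^(−1.3λ) · λ^36e^(−4λ) = λ^44e^(−5.3λ), i.e. Gamma(shape=45, rate=5.3).
The mode of a Gamma(a, b) with a ≥ 1 (shape–rate) is (a−1)/b = 44/5.3 ≈ 8.30.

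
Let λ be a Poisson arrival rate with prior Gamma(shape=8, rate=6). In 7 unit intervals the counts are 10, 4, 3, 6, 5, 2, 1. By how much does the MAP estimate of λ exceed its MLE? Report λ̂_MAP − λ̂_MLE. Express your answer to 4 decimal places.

MAP − MLE = -1.5055

Σxᵢ = 31. Posterior is Gamma(39, 13); MAP = (39−1)/13 = 38/13 ≈ 2.92308.
MLE = x̄ = 31/7 ≈ 4.42857.
Difference = 38/13 − 31/7 = -137/91 ≈ -1.5055.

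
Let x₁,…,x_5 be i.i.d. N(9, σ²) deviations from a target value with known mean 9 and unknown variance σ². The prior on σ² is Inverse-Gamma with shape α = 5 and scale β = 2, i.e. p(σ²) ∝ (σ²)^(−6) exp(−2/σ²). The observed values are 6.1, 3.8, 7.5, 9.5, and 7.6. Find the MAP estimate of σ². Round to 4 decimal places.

σ̂²_MAP = 2.5829

Sum of squared deviations about the known mean: SS = (6.1−9)² + (3.8−9)² + (7.5−9)² + (9.5−9)² + (7.6−9)² = 39.91.
The Normal likelihood contributes (σ²)^(−n/2) exp(−SS/(2σ²)), so the posterior is Inverse-Gamma(α + n/2, β + SS/2) = Inverse-Gamma(7.5, 21.955).
The mode of Inverse-Gamma(a, b) is b/(a+1) = 21.955/8.5 ≈ 2.5829.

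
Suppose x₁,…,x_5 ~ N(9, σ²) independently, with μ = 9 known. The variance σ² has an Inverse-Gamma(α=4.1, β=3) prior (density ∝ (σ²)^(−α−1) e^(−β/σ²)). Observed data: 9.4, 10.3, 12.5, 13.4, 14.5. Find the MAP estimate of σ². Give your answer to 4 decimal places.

σ̂²_MAP = 4.5862

Sum of squared deviations about the known mean: SS = (9.4−9)² + (10.3−9)² + (12.5−9)² + (13.4−9)² + (14.5−9)² = 63.71.
The Normal likelihood contributes (σ²)^(−n/2) exp(−SS/(2σ²)), so the posterior is Inverse-Gamma(α + n/2, β + SS/2) = Inverse-Gamma(6.6, 34.855).
The mode of Inverse-Gamma(a, b) is b/(a+1) = 34.855/7.6 ≈ 4.5862.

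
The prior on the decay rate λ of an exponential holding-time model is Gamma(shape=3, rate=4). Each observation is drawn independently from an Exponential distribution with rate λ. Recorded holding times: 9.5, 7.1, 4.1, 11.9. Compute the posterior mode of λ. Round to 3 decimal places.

The Exponential(rate=λ) likelihood is ∝ λ^n e^(−λΣtᵢ). Here n = 4 and Σtᵢ = 9.5 + 7.1 + 4.1 + 11.9 = 32.6.
Posterior ∝ λ^2e^(−4λ) · λ^4e^(−32.6λ) = λ^6e^(−36.6λ), i.e. Gamma(7, 36.6).
Mode = (a−1)/b = 6/36.6 ≈ 0.164.

λ̂_MAP = 0.164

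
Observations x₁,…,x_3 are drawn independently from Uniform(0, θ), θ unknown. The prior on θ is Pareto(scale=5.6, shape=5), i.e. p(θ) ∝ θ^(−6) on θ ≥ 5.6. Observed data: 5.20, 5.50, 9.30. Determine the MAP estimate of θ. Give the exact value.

The Uniform(0, θ) likelihood is θ^(−n) for θ ≥ max(xᵢ), zero otherwise. Here max(xᵢ) = 9.30.
Posterior ∝ θ^(−6) · θ^(−3) = θ^(−9) on θ ≥ max(5.6, 9.30) = 9.30.
This density is strictly decreasing in θ, so the posterior mode lies at the lower boundary of the support.

θ̂_MAP = 9.30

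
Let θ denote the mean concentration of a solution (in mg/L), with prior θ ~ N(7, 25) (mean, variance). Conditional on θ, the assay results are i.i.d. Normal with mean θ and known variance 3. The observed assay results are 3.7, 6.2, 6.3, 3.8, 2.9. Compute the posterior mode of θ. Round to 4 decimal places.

θ̂_MAP = 4.6367

n = 5; x̄ = (3.7 + 6.2 + 6.3 + 3.8 + 2.9)/5 = 22.9/5 = 4.58.
For a Normal prior and Normal likelihood with known variance, the posterior is Normal; its mode equals its mean, the precision-weighted average.
Prior precision 1/σ₀² = 1/25 = 0.04; data precision n/σ² = 5/3.
θ̂ = (0.04·7 + (5/3)·4.58) / (0.04 + 5/3) = (1187/150)/(128/75) = 4.63671875 ≈ 4.6367.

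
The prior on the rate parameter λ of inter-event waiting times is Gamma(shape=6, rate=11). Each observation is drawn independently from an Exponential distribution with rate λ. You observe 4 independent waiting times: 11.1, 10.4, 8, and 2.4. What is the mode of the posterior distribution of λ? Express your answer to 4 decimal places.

λ̂_MAP = 0.2098

The Exponential(rate=λ) likelihood is ∝ λ^n e^(−λΣtᵢ). Here n = 4 and Σtᵢ = 11.1 + 10.4 + 8 + 2.4 = 31.9.
Posterior ∝ λ^5e^(−11λ) · λ^4e^(−31.9λ) = λ^9e^(−42.9λ), i.e. Gamma(10, 42.9).
Mode = (a−1)/b = 9/42.9 ≈ 0.2098.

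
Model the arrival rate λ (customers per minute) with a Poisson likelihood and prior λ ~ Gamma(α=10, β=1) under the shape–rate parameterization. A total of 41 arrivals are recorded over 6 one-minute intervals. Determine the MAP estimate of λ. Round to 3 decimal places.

λ̂_MAP = 7.143

Σxᵢ = 41, n = 6.
Posterior ∝ λ^9e^(−1λ) · λ^41e^(−6λ) = λ^50e^(−7λ), i.e. Gamma(shape=51, rate=7).
The mode of a Gamma(a, b) with a ≥ 1 (shape–rate) is (a−1)/b = 50/7 ≈ 7.143.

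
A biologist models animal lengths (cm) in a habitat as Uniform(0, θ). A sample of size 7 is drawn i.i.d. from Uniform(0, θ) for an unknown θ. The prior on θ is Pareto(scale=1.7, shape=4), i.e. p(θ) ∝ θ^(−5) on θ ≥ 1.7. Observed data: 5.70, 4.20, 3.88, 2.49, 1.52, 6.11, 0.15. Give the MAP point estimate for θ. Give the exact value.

The Uniform(0, θ) likelihood is θ^(−n) for θ ≥ max(xᵢ), zero otherwise. Here max(xᵢ) = 6.11.
Posterior ∝ θ^(−5) · θ^(−7) = θ^(−12) on θ ≥ max(1.7, 6.11) = 6.11.
This density is strictly decreasing in θ, so the posterior mode lies at the lower boundary of the support.

θ̂_MAP = 6.11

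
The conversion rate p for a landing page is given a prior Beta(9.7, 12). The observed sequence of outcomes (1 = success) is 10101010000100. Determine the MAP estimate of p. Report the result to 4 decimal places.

p̂_MAP = 0.4065

Prior: Beta(9.7, 12).
Data: 5 successes in 14 trials (from the sequence). The binomial likelihood contributes p^5(1−p)^9, so the posterior is Beta(9.7+5, 12+9) = Beta(14.7, 21).
For Beta(a, b) with a, b > 1 the mode is (a−1)/(a+b−2) = 13.7/33.7 ≈ 0.4065.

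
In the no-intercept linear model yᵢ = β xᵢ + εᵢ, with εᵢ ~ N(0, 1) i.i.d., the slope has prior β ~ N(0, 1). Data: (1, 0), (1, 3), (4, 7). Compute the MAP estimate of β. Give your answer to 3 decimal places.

log p(β | y) = −Σ(yᵢ − βxᵢ)²/(2·1) − β²/(2·1) + const.
Setting the derivative to zero: Σxᵢ(yᵢ − βxᵢ)/1 − β/1 = 0, so β = Σxᵢyᵢ / (Σxᵢ² + σ²/τ²).
Σxᵢyᵢ = 1·0 + 1·3 + 4·7 = 31; Σxᵢ² = 18; σ²/τ² = 1.
β̂_MAP = 31 / (18 + 1) = 31/19 ≈ 1.632.

β̂_MAP = 1.632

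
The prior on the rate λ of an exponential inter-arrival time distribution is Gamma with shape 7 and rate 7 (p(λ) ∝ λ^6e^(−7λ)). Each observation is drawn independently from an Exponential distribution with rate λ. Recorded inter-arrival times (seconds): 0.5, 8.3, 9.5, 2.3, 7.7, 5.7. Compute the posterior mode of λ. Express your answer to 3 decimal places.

The Exponential(rate=λ) likelihood is ∝ λ^n e^(−λΣtᵢ). Here n = 6 and Σtᵢ = 0.5 + 8.3 + 9.5 + 2.3 + 7.7 + 5.7 = 34.
Posterior ∝ λ^6e^(−7λ) · λ^6e^(−34λ) = λ^12e^(−41λ), i.e. Gamma(13, 41).
Mode = (a−1)/b = 12/41 ≈ 0.293.

λ̂_MAP = 0.293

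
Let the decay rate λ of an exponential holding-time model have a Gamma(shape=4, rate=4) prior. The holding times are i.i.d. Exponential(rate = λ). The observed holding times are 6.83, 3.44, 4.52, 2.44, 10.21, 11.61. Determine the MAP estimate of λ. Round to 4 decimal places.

The Exponential(rate=λ) likelihood is ∝ λ^n e^(−λΣtᵢ). Here n = 6 and Σtᵢ = 6.83 + 3.44 + 4.52 + 2.44 + 10.21 + 11.61 = 39.05.
Posterior ∝ λ^3e^(−4λ) · λ^6e^(−39.05λ) = λ^9e^(−43.05λ), i.e. Gamma(10, 43.05).
Mode = (a−1)/b = 9/43.05 ≈ 0.2091.

λ̂_MAP = 0.2091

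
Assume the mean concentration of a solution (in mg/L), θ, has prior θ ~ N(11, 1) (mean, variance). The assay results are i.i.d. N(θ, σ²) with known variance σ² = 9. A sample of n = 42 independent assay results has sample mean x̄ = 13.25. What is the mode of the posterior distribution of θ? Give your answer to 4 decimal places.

θ̂_MAP = 12.8529

n = 42, x̄ = 13.25.
For a Normal prior and Normal likelihood with known variance, the posterior is Normal; its mode equals its mean, the precision-weighted average.
Prior precision 1/σ₀² = 1/1 = 1; data precision n/σ² = 42/9 = 14/3.
θ̂ = (1·11 + (14/3)·13.25) / (1 + 14/3) = (437/6)/(17/3) = 437/34 ≈ 12.8529.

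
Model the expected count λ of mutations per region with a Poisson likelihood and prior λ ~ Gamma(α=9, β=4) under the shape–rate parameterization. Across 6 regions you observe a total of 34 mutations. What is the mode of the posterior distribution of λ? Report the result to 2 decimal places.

λ̂_MAP = 4.20

Σxᵢ = 34, n = 6.
Posterior ∝ λ^8e^(−4λ) · λ^34e^(−6λ) = λ^42e^(−10λ), i.e. Gamma(shape=43, rate=10).
The mode of a Gamma(a, b) with a ≥ 1 (shape–rate) is (a−1)/b = 42/10 ≈ 4.20.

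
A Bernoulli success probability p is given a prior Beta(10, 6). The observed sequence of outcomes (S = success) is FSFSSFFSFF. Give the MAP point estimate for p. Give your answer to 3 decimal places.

Prior: Beta(10, 6).
Data: 4 successes in 10 trials (from the sequence). The binomial likelihood contributes p^4(1−p)^6, so the posterior is Beta(10+4, 6+6) = Beta(14, 12).
For Beta(a, b) with a, b > 1 the mode is (a−1)/(a+b−2) = 13/24 ≈ 0.542.

p̂_MAP = 0.542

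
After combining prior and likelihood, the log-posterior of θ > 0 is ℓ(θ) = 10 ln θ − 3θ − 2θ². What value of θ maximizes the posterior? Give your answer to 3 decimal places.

ℓ'(θ) = 10/θ − 3 − 4θ. Setting this to zero and multiplying by θ: 4θ² + 3θ − 10 = 0.
θ = (−3 + √(3² + 4·4·10)) / (2·4) = (−3 + √169) / 8 = (−3 + 13)/8 = 5/4.
ℓ''(θ) = −10/θ² − 4 < 0, confirming a maximum.

θ̂_MAP = 1.250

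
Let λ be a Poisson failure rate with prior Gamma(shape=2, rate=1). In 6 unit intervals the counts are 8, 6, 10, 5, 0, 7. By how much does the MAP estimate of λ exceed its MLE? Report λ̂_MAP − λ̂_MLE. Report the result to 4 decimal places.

MAP − MLE = -0.7143

Σxᵢ = 36. Posterior is Gamma(38, 7); MAP = (38−1)/7 = 37/7 ≈ 5.28571.
MLE = x̄ = 36/6 ≈ 6.00000.
Difference = 37/7 − 36/6 = -5/7 ≈ -0.7143.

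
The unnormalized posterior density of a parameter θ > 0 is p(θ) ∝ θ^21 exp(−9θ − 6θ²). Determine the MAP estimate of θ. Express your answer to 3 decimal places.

ℓ'(θ) = 21/θ − 9 − 12θ. Setting this to zero and multiplying by θ: 12θ² + 9θ − 21 = 0.
θ = (−9 + √(9² + 4·12·21)) / (2·12) = (−9 + √1089) / 24 = (−9 + 33)/24 = 1.
ℓ''(θ) = −21/θ² − 12 < 0, confirming a maximum.

θ̂_MAP = 1.000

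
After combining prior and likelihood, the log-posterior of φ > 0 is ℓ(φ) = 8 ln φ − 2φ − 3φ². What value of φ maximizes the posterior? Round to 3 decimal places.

ℓ'(φ) = 8/φ − 2 − 6φ. Setting this to zero and multiplying by φ: 6φ² + 2φ − 8 = 0.
φ = (−2 + √(2² + 4·6·8)) / (2·6) = (−2 + √196) / 12 = (−2 + 14)/12 = 1.
ℓ''(φ) = −8/φ² − 6 < 0, confirming a maximum.

φ̂_MAP = 1.000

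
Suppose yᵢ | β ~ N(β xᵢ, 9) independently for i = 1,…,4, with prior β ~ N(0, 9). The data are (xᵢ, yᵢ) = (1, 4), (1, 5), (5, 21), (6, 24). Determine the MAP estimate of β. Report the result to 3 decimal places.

log p(β | y) = −Σ(yᵢ − βxᵢ)²/(2·9) − β²/(2·9) + const.
Setting the derivative to zero: Σxᵢ(yᵢ − βxᵢ)/9 − β/9 = 0, so β = Σxᵢyᵢ / (Σxᵢ² + σ²/τ²).
Σxᵢyᵢ = 1·4 + 1·5 + 5·21 + 6·24 = 258; Σxᵢ² = 63; σ²/τ² = 1.
β̂_MAP = 258 / (63 + 1) = 258/64 ≈ 4.031.

β̂_MAP = 4.031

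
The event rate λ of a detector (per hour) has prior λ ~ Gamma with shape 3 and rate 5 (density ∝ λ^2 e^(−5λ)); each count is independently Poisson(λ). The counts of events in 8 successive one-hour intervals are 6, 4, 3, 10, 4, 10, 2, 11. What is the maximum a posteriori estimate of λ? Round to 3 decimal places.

λ̂_MAP = 4.000

Σxᵢ = 6+4+3+10+4+10+2+11 = 50, with n = 8.
Posterior ∝ λ^2e^(−5λ) · λ^50e^(−8λ) = λ^52e^(−13λ), i.e. Gamma(shape=53, rate=13).
The mode of a Gamma(a, b) with a ≥ 1 (shape–rate) is (a−1)/b = 52/13 ≈ 4.000.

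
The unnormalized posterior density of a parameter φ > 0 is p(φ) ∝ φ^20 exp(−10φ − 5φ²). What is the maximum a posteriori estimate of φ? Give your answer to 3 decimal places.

φ̂_MAP = 1.000

ℓ'(φ) = 20/φ − 10 − 10φ. Setting this to zero and multiplying by φ: 10φ² + 10φ − 20 = 0.
φ = (−10 + √(10² + 4·10·20)) / (2·10) = (−10 + √900) / 20 = (−10 + 30)/20 = 1.
ℓ''(φ) = −20/φ² − 10 < 0, confirming a maximum.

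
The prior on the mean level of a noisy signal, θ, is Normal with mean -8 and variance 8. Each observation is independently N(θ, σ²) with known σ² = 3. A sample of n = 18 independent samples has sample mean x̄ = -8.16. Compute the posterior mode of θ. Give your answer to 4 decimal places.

n = 18, x̄ = -8.16.
For a Normal prior and Normal likelihood with known variance, the posterior is Normal; its mode equals its mean, the precision-weighted average.
Prior precision 1/σ₀² = 1/8 = 0.125; data precision n/σ² = 18/3 = 6.
θ̂ = (0.125·(-8) + 6·(-8.16)) / (0.125 + 6) = (-49.96)/6.125 = -9992/1225 ≈ -8.1567.

θ̂_MAP = -8.1567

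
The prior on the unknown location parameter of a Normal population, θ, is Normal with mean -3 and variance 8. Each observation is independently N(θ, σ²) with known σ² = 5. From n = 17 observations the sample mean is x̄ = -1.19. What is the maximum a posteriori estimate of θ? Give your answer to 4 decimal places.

θ̂_MAP = -1.2542

n = 17, x̄ = -1.19.
For a Normal prior and Normal likelihood with known variance, the posterior is Normal; its mode equals its mean, the precision-weighted average.
Prior precision 1/σ₀² = 1/8 = 0.125; data precision n/σ² = 17/5 = 3.4.
θ̂ = (0.125·(-3) + 3.4·(-1.19)) / (0.125 + 3.4) = (-4.421)/3.525 = -4421/3525 ≈ -1.2542.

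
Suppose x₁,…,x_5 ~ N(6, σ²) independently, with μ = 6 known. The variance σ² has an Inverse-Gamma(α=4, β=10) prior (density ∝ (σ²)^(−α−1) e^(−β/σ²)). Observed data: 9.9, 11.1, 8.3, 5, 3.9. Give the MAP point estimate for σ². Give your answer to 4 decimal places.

Sum of squared deviations about the known mean: SS = (9.9−6)² + (11.1−6)² + (8.3−6)² + (5−6)² + (3.9−6)² = 51.92.
The Normal likelihood contributes (σ²)^(−n/2) exp(−SS/(2σ²)), so the posterior is Inverse-Gamma(α + n/2, β + SS/2) = Inverse-Gamma(6.5, 35.96).
The mode of Inverse-Gamma(a, b) is b/(a+1) = 35.96/7.5 ≈ 4.7947.

σ̂²_MAP = 4.7947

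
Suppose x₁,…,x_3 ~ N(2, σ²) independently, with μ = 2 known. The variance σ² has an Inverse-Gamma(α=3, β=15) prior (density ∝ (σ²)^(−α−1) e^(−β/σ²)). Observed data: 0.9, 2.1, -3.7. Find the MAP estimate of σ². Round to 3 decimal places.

σ̂²_MAP = 5.792

Sum of squared deviations about the known mean: SS = (0.9−2)² + (2.1−2)² + (-3.7−2)² = 33.71.
The Normal likelihood contributes (σ²)^(−n/2) exp(−SS/(2σ²)), so the posterior is Inverse-Gamma(α + n/2, β + SS/2) = Inverse-Gamma(4.5, 31.855).
The mode of Inverse-Gamma(a, b) is b/(a+1) = 31.855/5.5 ≈ 5.792.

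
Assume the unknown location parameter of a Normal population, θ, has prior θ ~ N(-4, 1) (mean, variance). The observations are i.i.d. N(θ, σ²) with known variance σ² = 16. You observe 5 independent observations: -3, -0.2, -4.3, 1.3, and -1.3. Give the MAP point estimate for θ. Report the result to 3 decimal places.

θ̂_MAP = -3.405

n = 5; x̄ = ((-3) + (-0.2) + (-4.3) + 1.3 + (-1.3))/5 = -7.5/5 = -1.5.
For a Normal prior and Normal likelihood with known variance, the posterior is Normal; its mode equals its mean, the precision-weighted average.
Prior precision 1/σ₀² = 1/1 = 1; data precision n/σ² = 5/16 = 0.3125.
θ̂ = (1·(-4) + 0.3125·(-1.5)) / (1 + 0.3125) = (-4.46875)/1.3125 = -143/42 ≈ -3.405.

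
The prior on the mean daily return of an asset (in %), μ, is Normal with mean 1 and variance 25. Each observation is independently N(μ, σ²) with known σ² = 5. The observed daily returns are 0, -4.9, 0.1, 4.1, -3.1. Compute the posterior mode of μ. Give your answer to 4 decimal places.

n = 5; x̄ = (0 + (-4.9) + 0.1 + 4.1 + (-3.1))/5 = -3.8/5 = -0.76.
For a Normal prior and Normal likelihood with known variance, the posterior is Normal; its mode equals its mean, the precision-weighted average.
Prior precision 1/σ₀² = 1/25 = 0.04; data precision n/σ² = 5/5 = 1.
μ̂ = (0.04·1 + 1·(-0.76)) / (0.04 + 1) = (-0.72)/1.04 = -9/13 ≈ -0.6923.

μ̂_MAP = -0.6923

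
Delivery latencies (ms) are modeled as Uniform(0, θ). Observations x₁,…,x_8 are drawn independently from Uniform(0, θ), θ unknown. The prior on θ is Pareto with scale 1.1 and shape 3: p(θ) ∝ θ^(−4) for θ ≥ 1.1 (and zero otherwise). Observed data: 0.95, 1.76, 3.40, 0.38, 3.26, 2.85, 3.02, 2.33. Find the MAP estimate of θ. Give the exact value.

θ̂_MAP = 3.40

The Uniform(0, θ) likelihood is θ^(−n) for θ ≥ max(xᵢ), zero otherwise. Here max(xᵢ) = 3.40.
Posterior ∝ θ^(−4) · θ^(−8) = θ^(−12) on θ ≥ max(1.1, 3.40) = 3.40.
This density is strictly decreasing in θ, so the posterior mode lies at the lower boundary of the support.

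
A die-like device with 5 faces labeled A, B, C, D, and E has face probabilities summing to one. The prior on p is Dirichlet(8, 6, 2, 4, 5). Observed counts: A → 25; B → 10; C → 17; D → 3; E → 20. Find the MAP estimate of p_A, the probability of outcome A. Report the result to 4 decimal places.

MAP estimate of p_A = 0.3368

The posterior is Dirichlet(αᵢ + nᵢ) = Dirichlet(33, 16, 19, 7, 25).
For a Dirichlet(a₁,…,a_K) with all aᵢ > 1, the mode has j-th component (aⱼ − 1)/(Σaᵢ − K).
Here Σaᵢ = 100 and K = 5, so p_A = (33 − 1)/(100 − 5) = 32/95 ≈ 0.3368.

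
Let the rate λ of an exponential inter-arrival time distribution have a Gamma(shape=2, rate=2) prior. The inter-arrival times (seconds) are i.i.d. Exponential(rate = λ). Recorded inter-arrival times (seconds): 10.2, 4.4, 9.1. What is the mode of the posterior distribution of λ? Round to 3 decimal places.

λ̂_MAP = 0.156

The Exponential(rate=λ) likelihood is ∝ λ^n e^(−λΣtᵢ). Here n = 3 and Σtᵢ = 10.2 + 4.4 + 9.1 = 23.7.
Posterior ∝ λe^(−2λ) · λ^3e^(−23.7λ) = λ^4e^(−25.7λ), i.e. Gamma(5, 25.7).
Mode = (a−1)/b = 4/25.7 ≈ 0.156.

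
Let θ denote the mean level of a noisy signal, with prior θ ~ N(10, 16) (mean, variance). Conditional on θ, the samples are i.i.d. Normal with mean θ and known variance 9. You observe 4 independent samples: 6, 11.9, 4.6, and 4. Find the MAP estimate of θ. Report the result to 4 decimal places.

n = 4; x̄ = (6 + 11.9 + 4.6 + 4)/4 = 26.5/4 = 6.625.
For a Normal prior and Normal likelihood with known variance, the posterior is Normal; its mode equals its mean, the precision-weighted average.
Prior precision 1/σ₀² = 1/16 = 0.0625; data precision n/σ² = 4/9.
θ̂ = (0.0625·10 + (4/9)·6.625) / (0.0625 + 4/9) = (257/72)/(73/144) = 514/73 ≈ 7.0411.

θ̂_MAP = 7.0411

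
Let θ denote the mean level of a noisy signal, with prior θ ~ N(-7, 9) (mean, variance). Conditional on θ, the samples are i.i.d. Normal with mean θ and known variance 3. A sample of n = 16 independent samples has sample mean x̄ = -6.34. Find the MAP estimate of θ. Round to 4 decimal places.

n = 16, x̄ = -6.34.
For a Normal prior and Normal likelihood with known variance, the posterior is Normal; its mode equals its mean, the precision-weighted average.
Prior precision 1/σ₀² = 1/9; data precision n/σ² = 16/3.
θ̂ = ((1/9)·(-7) + (16/3)·(-6.34)) / (1/9 + 16/3) = (-7783/225)/(49/9) = -7783/1225 ≈ -6.3535.

θ̂_MAP = -6.3535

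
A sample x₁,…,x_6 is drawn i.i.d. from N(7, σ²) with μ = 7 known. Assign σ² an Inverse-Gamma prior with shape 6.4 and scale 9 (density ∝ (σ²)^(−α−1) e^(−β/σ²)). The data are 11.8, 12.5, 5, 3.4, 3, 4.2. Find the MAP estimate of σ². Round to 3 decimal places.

σ̂²_MAP = 5.389

Sum of squared deviations about the known mean: SS = (11.8−7)² + (12.5−7)² + (5−7)² + (3.4−7)² + (3−7)² + (4.2−7)² = 94.09.
The Normal likelihood contributes (σ²)^(−n/2) exp(−SS/(2σ²)), so the posterior is Inverse-Gamma(α + n/2, β + SS/2) = Inverse-Gamma(9.4, 56.045).
The mode of Inverse-Gamma(a, b) is b/(a+1) = 56.045/10.4 ≈ 5.389.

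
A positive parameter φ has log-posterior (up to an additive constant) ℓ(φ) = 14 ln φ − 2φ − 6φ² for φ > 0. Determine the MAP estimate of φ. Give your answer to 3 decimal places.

ℓ'(φ) = 14/φ − 2 − 12φ. Setting this to zero and multiplying by φ: 12φ² + 2φ − 14 = 0.
φ = (−2 + √(2² + 4·12·14)) / (2·12) = (−2 + √676) / 24 = (−2 + 26)/24 = 1.
ℓ''(φ) = −14/φ² − 12 < 0, confirming a maximum.

φ̂_MAP = 1.000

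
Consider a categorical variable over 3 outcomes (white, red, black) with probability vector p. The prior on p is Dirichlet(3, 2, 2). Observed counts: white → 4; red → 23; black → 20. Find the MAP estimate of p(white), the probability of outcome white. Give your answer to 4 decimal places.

MAP estimate of p(white) = 0.1176

The posterior is Dirichlet(αᵢ + nᵢ) = Dirichlet(7, 25, 22).
For a Dirichlet(a₁,…,a_K) with all aᵢ > 1, the mode has j-th component (aⱼ − 1)/(Σaᵢ − K).
Here Σaᵢ = 54 and K = 3, so p(white) = (7 − 1)/(54 − 3) = 6/51 ≈ 0.1176.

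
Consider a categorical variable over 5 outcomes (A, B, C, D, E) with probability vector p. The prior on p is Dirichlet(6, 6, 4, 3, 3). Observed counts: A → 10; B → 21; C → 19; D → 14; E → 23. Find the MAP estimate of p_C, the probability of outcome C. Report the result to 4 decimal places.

MAP estimate of p_C = 0.2115

The posterior is Dirichlet(αᵢ + nᵢ) = Dirichlet(16, 27, 23, 17, 26).
For a Dirichlet(a₁,…,a_K) with all aᵢ > 1, the mode has j-th component (aⱼ − 1)/(Σaᵢ − K).
Here Σaᵢ = 109 and K = 5, so p_C = (23 − 1)/(109 − 5) = 22/104 ≈ 0.2115.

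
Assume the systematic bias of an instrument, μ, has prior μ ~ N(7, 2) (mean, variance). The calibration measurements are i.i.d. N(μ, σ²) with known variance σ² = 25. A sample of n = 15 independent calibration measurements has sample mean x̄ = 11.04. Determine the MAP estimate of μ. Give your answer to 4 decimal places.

μ̂_MAP = 9.2036

n = 15, x̄ = 11.04.
For a Normal prior and Normal likelihood with known variance, the posterior is Normal; its mode equals its mean, the precision-weighted average.
Prior precision 1/σ₀² = 1/2 = 0.5; data precision n/σ² = 15/25 = 0.6.
μ̂ = (0.5·7 + 0.6·11.04) / (0.5 + 0.6) = 10.124/1.1 = 2531/275 ≈ 9.2036.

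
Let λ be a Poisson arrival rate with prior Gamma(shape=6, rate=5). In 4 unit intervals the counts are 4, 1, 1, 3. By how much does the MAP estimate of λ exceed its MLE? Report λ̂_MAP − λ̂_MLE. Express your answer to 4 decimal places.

Σxᵢ = 9. Posterior is Gamma(15, 9); MAP = (15−1)/9 = 14/9 ≈ 1.55556.
MLE = x̄ = 9/4 ≈ 2.25000.
Difference = 14/9 − 9/4 = -25/36 ≈ -0.6944.

MAP − MLE = -0.6944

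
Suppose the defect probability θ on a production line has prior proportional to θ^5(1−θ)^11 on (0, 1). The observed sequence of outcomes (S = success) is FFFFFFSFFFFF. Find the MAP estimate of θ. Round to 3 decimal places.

θ̂_MAP = 0.214

The prior density ∝ θ^5(1−θ)^11 is the kernel of Beta(6, 12).
Data: 1 success in 12 trials (from the sequence). The binomial likelihood contributes θ(1−θ)^11, so the posterior is Beta(6+1, 12+11) = Beta(7, 23).
For Beta(a, b) with a, b > 1 the mode is (a−1)/(a+b−2) = 6/28 ≈ 0.214.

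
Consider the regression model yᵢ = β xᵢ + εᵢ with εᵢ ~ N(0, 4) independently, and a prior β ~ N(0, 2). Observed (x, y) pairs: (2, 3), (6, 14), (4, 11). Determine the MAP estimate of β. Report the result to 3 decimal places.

β̂_MAP = 2.310

log p(β | y) = −Σ(yᵢ − βxᵢ)²/(2·4) − β²/(2·2) + const.
Setting the derivative to zero: Σxᵢ(yᵢ − βxᵢ)/4 − β/2 = 0, so β = Σxᵢyᵢ / (Σxᵢ² + σ²/τ²).
Σxᵢyᵢ = 2·3 + 6·14 + 4·11 = 134; Σxᵢ² = 56; σ²/τ² = 2.
β̂_MAP = 134 / (56 + 2) = 134/58 ≈ 2.310.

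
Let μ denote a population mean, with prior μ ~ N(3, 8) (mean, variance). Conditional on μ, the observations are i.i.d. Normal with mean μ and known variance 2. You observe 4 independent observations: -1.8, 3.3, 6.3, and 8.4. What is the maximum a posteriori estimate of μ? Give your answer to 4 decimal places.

n = 4; x̄ = ((-1.8) + 3.3 + 6.3 + 8.4)/4 = 16.2/4 = 4.05.
For a Normal prior and Normal likelihood with known variance, the posterior is Normal; its mode equals its mean, the precision-weighted average.
Prior precision 1/σ₀² = 1/8 = 0.125; data precision n/σ² = 4/2 = 2.
μ̂ = (0.125·3 + 2·4.05) / (0.125 + 2) = 8.475/2.125 = 339/85 ≈ 3.9882.

μ̂_MAP = 3.9882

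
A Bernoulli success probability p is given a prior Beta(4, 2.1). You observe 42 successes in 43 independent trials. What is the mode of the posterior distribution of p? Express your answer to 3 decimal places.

Prior: Beta(4, 2.1).
Data: 42 successes in 43 trials. The binomial likelihood contributes p^42(1−p)^1, so the posterior is Beta(4+42, 2.1+1) = Beta(46, 3.1).
For Beta(a, b) with a, b > 1 the mode is (a−1)/(a+b−2) = 45/47.1 ≈ 0.955.

p̂_MAP = 0.955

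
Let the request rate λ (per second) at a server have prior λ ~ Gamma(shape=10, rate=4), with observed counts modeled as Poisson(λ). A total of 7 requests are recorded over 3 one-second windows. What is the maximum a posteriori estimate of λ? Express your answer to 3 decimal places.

Σxᵢ = 7, n = 3.
Posterior ∝ λ^9e^(−4λ) · λ^7e^(−3λ) = λ^16e^(−7λ), i.e. Gamma(shape=17, rate=7).
The mode of a Gamma(a, b) with a ≥ 1 (shape–rate) is (a−1)/b = 16/7 ≈ 2.286.

λ̂_MAP = 2.286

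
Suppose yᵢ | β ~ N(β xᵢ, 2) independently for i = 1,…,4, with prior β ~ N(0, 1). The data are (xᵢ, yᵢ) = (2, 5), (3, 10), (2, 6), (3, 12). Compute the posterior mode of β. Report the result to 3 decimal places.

log p(β | y) = −Σ(yᵢ − βxᵢ)²/(2·2) − β²/(2·1) + const.
Setting the derivative to zero: Σxᵢ(yᵢ − βxᵢ)/2 − β/1 = 0, so β = Σxᵢyᵢ / (Σxᵢ² + σ²/τ²).
Σxᵢyᵢ = 2·5 + 3·10 + 2·6 + 3·12 = 88; Σxᵢ² = 26; σ²/τ² = 2.
β̂_MAP = 88 / (26 + 2) = 88/28 ≈ 3.143.

β̂_MAP = 3.143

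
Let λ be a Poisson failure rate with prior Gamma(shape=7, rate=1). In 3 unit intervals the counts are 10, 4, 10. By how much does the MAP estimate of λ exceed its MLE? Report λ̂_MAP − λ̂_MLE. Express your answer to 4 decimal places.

Σxᵢ = 24. Posterior is Gamma(31, 4); MAP = (31−1)/4 = 30/4 ≈ 7.50000.
MLE = x̄ = 24/3 ≈ 8.00000.
Difference = 30/4 − 24/3 = -1/2 ≈ -0.5000.

MAP − MLE = -0.5000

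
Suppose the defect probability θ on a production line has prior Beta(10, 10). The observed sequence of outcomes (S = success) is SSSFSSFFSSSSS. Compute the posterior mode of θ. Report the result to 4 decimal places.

Prior: Beta(10, 10).
Data: 10 successes in 13 trials (from the sequence). The binomial likelihood contributes θ^10(1−θ)^3, so the posterior is Beta(10+10, 10+3) = Beta(20, 13).
For Beta(a, b) with a, b > 1 the mode is (a−1)/(a+b−2) = 19/31 ≈ 0.6129.

θ̂_MAP = 0.6129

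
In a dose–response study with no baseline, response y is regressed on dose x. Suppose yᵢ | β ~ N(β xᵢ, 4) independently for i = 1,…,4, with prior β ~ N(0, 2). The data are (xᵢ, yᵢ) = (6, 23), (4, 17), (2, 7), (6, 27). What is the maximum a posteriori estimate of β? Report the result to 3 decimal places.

β̂_MAP = 4.064

log p(β | y) = −Σ(yᵢ − βxᵢ)²/(2·4) − β²/(2·2) + const.
Setting the derivative to zero: Σxᵢ(yᵢ − βxᵢ)/4 − β/2 = 0, so β = Σxᵢyᵢ / (Σxᵢ² + σ²/τ²).
Σxᵢyᵢ = 6·23 + 4·17 + 2·7 + 6·27 = 382; Σxᵢ² = 92; σ²/τ² = 2.
β̂_MAP = 382 / (92 + 2) = 382/94 ≈ 4.064.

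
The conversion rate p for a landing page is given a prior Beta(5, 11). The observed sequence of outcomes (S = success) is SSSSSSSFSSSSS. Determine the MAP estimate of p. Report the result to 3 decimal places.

p̂_MAP = 0.593

Prior: Beta(5, 11).
Data: 12 successes in 13 trials (from the sequence). The binomial likelihood contributes p^12(1−p)^1, so the posterior is Beta(5+12, 11+1) = Beta(17, 12).
For Beta(a, b) with a, b > 1 the mode is (a−1)/(a+b−2) = 16/27 ≈ 0.593.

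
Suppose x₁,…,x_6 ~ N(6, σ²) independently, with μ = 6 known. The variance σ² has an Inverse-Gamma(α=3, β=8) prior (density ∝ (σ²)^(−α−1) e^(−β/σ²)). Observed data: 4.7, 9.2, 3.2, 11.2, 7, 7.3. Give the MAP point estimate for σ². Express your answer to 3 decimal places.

σ̂²_MAP = 4.679

Sum of squared deviations about the known mean: SS = (4.7−6)² + (9.2−6)² + (3.2−6)² + (11.2−6)² + (7−6)² + (7.3−6)² = 49.5.
The Normal likelihood contributes (σ²)^(−n/2) exp(−SS/(2σ²)), so the posterior is Inverse-Gamma(α + n/2, β + SS/2) = Inverse-Gamma(6, 32.75).
The mode of Inverse-Gamma(a, b) is b/(a+1) = 32.75/7 ≈ 4.679.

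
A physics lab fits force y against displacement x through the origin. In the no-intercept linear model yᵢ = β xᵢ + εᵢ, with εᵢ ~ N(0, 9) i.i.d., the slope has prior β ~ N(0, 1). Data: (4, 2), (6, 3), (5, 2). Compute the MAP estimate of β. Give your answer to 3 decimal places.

log p(β | y) = −Σ(yᵢ − βxᵢ)²/(2·9) − β²/(2·1) + const.
Setting the derivative to zero: Σxᵢ(yᵢ − βxᵢ)/9 − β/1 = 0, so β = Σxᵢyᵢ / (Σxᵢ² + σ²/τ²).
Σxᵢyᵢ = 4·2 + 6·3 + 5·2 = 36; Σxᵢ² = 77; σ²/τ² = 9.
β̂_MAP = 36 / (77 + 9) = 36/86 ≈ 0.419.

β̂_MAP = 0.419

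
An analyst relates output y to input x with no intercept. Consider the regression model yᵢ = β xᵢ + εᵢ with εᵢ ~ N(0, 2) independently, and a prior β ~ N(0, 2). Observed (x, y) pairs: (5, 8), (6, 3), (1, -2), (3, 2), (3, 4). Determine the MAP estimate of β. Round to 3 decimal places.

log p(β | y) = −Σ(yᵢ − βxᵢ)²/(2·2) − β²/(2·2) + const.
Setting the derivative to zero: Σxᵢ(yᵢ − βxᵢ)/2 − β/2 = 0, so β = Σxᵢyᵢ / (Σxᵢ² + σ²/τ²).
Σxᵢyᵢ = 5·8 + 6·3 + 1·(-2) + 3·2 + 3·4 = 74; Σxᵢ² = 80; σ²/τ² = 1.
β̂_MAP = 74 / (80 + 1) = 74/81 ≈ 0.914.

β̂_MAP = 0.914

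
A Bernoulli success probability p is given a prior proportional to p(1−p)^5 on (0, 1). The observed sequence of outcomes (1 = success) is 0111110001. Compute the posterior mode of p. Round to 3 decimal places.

The prior density ∝ p(1−p)^5 is the kernel of Beta(2, 6).
Data: 6 successes in 10 trials (from the sequence). The binomial likelihood contributes p^6(1−p)^4, so the posterior is Beta(2+6, 6+4) = Beta(8, 10).
For Beta(a, b) with a, b > 1 the mode is (a−1)/(a+b−2) = 7/16 ≈ 0.438.

p̂_MAP = 0.438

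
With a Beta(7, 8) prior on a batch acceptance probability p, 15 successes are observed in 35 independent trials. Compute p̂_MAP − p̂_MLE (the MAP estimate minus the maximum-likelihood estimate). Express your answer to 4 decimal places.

MAP − MLE = 0.0089

Posterior is Beta(22, 28); MAP = (22−1)/(50−2) = 21/48 ≈ 0.43750.
MLE ignores the prior: p̂_MLE = k/n = 15/35 ≈ 0.42857.
Difference = 21/48 − 15/35 = 1/112 ≈ 0.0089.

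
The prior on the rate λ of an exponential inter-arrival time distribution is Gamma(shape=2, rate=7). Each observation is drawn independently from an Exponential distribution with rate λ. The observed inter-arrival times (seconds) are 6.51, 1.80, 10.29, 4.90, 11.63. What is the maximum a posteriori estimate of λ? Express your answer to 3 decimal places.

λ̂_MAP = 0.142

The Exponential(rate=λ) likelihood is ∝ λ^n e^(−λΣtᵢ). Here n = 5 and Σtᵢ = 6.51 + 1.80 + 10.29 + 4.90 + 11.63 = 35.13.
Posterior ∝ λe^(−7λ) · λ^5e^(−35.13λ) = λ^6e^(−42.13λ), i.e. Gamma(7, 42.13).
Mode = (a−1)/b = 6/42.13 ≈ 0.142.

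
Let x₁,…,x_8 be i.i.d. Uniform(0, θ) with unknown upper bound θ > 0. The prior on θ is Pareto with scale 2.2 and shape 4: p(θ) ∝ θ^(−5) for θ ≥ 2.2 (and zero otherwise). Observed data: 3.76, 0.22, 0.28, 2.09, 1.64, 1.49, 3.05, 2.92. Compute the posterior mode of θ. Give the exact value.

The Uniform(0, θ) likelihood is θ^(−n) for θ ≥ max(xᵢ), zero otherwise. Here max(xᵢ) = 3.76.
Posterior ∝ θ^(−5) · θ^(−8) = θ^(−13) on θ ≥ max(2.2, 3.76) = 3.76.
This density is strictly decreasing in θ, so the posterior mode lies at the lower boundary of the support.

θ̂_MAP = 3.76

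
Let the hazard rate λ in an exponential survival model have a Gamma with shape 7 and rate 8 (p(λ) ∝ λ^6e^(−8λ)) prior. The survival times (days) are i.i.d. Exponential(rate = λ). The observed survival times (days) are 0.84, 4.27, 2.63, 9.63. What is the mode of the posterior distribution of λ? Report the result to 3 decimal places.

λ̂_MAP = 0.394

The Exponential(rate=λ) likelihood is ∝ λ^n e^(−λΣtᵢ). Here n = 4 and Σtᵢ = 0.84 + 4.27 + 2.63 + 9.63 = 17.37.
Posterior ∝ λ^6e^(−8λ) · λ^4e^(−17.37λ) = λ^10e^(−25.37λ), i.e. Gamma(11, 25.37).
Mode = (a−1)/b = 10/25.37 ≈ 0.394.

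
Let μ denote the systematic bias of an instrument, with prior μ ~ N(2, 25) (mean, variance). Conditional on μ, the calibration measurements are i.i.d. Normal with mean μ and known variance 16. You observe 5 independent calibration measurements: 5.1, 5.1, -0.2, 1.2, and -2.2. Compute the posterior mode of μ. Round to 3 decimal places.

n = 5; x̄ = (5.1 + 5.1 + (-0.2) + 1.2 + (-2.2))/5 = 9/5 = 1.8.
For a Normal prior and Normal likelihood with known variance, the posterior is Normal; its mode equals its mean, the precision-weighted average.
Prior precision 1/σ₀² = 1/25 = 0.04; data precision n/σ² = 5/16 = 0.3125.
μ̂ = (0.04·2 + 0.3125·1.8) / (0.04 + 0.3125) = 0.6425/0.3525 = 257/141 ≈ 1.823.

μ̂_MAP = 1.823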